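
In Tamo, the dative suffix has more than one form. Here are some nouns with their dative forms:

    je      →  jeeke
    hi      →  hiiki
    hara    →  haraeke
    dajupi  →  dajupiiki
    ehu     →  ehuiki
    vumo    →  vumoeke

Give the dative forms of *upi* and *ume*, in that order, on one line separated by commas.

upiiki, umeeke

The suffix is conditioned by the last vowel: -iki when the last vowel of the stem is a high vowel (*hi*, *dajupi*, *ehu*); -eke when the last vowel of the stem is a non-high vowel (*je*, *hara*, *vumo*).
Since the last vowel of *upi* is /i/ (a high vowel), it takes -iki, giving *upiiki*.
*ume* — last vowel /e/ (a non-high vowel) → -eke → *umeeke*.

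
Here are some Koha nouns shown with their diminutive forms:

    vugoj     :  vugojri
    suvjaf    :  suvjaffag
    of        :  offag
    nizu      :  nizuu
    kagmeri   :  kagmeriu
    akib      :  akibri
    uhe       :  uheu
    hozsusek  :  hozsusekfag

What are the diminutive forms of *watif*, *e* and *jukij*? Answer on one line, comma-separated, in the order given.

watiffag, eu, jukijri

The alternation tracks the final sound of the stem — -fag when the stem ends in a voiceless consonant (*suvjaf*, *of*, *hozsusek*); -ri when the stem ends in a voiced consonant (*vugoj*, *akib*); -u when the stem ends in a vowel (*nizu*, *kagmeri*, *uhe*).
Since the final sound of *watif* is /f/ (a voiceless consonant), it takes -fag, giving *watiffag*.
Since the final sound of *e* is /e/ (a vowel), it takes -u, giving *eu*.
*jukij* — final sound /j/ (a voiced consonant) → -ri → *jukijri*.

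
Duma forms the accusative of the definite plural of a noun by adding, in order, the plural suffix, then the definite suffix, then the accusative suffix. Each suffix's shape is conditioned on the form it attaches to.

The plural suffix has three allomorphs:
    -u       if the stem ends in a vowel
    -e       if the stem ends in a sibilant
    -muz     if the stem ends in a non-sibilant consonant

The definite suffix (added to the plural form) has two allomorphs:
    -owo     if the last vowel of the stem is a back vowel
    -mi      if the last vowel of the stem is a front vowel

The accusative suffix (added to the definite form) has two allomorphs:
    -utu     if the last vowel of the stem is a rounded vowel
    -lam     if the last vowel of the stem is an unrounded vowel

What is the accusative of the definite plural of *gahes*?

gahesemilam

Since the final sound of *gahes* is /s/ (a sibilant), it takes -e, giving *gahese*.
The plural form *gahese* — last vowel /e/ (a front vowel) → -mi → *gahesemi*.
The last vowel of the definite form *gahesemi* is /i/, which is an unrounded vowel, so the accusative suffix is -lam, giving *gahesemilam*.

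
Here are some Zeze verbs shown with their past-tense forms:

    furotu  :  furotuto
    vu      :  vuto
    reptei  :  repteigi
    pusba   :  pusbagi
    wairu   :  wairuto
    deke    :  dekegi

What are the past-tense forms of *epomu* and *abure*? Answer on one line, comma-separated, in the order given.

The pattern is rounding harmony: -to when the last vowel of the stem is a rounded vowel (*furotu*, *vu*, *wairu*); -gi when the last vowel of the stem is an unrounded vowel (*reptei*, *pusba*, *deke*).
The last vowel of *epomu* is /u/, which is a rounded vowel, so the suffix is -to, giving *epomuto*.
*abure*: last vowel = /e/, an unrounded vowel → -gi → *aburegi*.

epomuto, aburegi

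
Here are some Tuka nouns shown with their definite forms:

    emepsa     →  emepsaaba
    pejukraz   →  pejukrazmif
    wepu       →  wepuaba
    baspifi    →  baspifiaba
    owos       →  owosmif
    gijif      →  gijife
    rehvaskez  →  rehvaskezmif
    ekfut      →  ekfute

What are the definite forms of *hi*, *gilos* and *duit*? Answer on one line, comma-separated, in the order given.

Looking at the final sound of each stem: -mif when the stem ends in a sibilant (*pejukraz*, *owos*, *rehvaskez*); -e when the stem ends in a non-sibilant consonant (*gijif*, *ekfut*); -aba when the stem ends in a vowel (*emepsa*, *wepu*, *baspifi*).
Since the final sound of *hi* is /i/ (a vowel), it takes -aba, giving *hiaba*.
*gilos*: final sound = /s/, a sibilant → -mif → *gilosmif*.
The final sound of *duit* is /t/, which is a non-sibilant consonant, so the suffix is -e, giving *duite*.

hiaba, gilosmif, duite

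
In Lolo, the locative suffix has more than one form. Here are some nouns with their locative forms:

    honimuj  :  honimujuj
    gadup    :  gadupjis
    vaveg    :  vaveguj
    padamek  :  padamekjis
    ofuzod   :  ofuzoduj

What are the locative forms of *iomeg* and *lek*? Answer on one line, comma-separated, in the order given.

The suffix is conditioned by the final consonant: -jis when the stem ends in a voiceless consonant (*gadup*, *padamek*); -uj when the stem ends in a voiced consonant (*honimuj*, *vaveg*, *ofuzod*).
*iomeg*: final consonant = /g/, voiced → -uj → *iomeguj*.
*lek* — final consonant /k/ (voiceless) → -jis → *lekjis*.

iomeguj, lekjis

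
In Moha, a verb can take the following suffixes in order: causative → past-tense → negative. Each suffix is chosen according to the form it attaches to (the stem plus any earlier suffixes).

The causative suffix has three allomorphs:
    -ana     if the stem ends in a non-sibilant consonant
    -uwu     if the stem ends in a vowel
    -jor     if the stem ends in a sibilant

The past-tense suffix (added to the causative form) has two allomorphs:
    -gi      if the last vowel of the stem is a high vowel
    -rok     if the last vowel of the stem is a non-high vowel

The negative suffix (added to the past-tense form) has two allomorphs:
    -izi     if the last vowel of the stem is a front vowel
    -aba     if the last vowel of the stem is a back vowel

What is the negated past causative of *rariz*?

rarizjorrokaba

The final sound of *rariz* is /z/, which is a sibilant, so the causative suffix is -jor, giving *rarizjor*.
The causative form *rarizjor* — last vowel /o/ (a non-high vowel) → -rok → *rarizjorrok*.
The past-tense form *rarizjorrok*: last vowel = /o/, a back vowel → -aba → *rarizjorrokaba*.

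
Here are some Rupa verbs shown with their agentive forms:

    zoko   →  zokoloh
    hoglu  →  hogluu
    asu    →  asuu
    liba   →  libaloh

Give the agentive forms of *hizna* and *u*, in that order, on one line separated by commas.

Looking at the last vowel of each stem: -u when the last vowel of the stem is a high vowel (*hoglu*, *asu*); -loh when the last vowel of the stem is a non-high vowel (*zoko*, *liba*).
*hizna*: last vowel = /a/, a non-high vowel → -loh → *hiznaloh*.
Since the last vowel of *u* is /u/ (a high vowel), it takes -u, giving *uu*.

hiznaloh, uu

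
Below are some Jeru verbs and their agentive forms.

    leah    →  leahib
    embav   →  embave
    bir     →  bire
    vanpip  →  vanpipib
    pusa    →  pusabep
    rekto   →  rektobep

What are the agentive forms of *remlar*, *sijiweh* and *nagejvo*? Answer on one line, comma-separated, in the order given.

The suffix is conditioned by the final sound: -ib when the stem ends in a voiceless consonant (*leah*, *vanpip*); -e when the stem ends in a voiced consonant (*embav*, *bir*); -bep when the stem ends in a vowel (*pusa*, *rekto*).
*remlar* — final sound /r/ (a voiced consonant) → -e → *remlare*.
Since the final sound of *sijiweh* is /h/ (a voiceless consonant), it takes -ib, giving *sijiwehib*.
The final sound of *nagejvo* is /o/, which is a vowel, so the suffix is -bep, giving *nagejvobep*.

remlare, sijiwehib, nagejvobep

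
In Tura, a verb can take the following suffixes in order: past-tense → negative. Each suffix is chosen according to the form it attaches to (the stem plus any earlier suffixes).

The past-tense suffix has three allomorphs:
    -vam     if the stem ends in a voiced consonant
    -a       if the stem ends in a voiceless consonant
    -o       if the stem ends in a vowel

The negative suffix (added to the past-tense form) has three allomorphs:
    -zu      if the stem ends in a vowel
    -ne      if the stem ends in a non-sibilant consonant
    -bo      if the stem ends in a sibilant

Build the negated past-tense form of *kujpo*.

The final sound of *kujpo* is /o/, which is a vowel, so the past-tense suffix is -o, giving *kujpoo*.
The final sound of the past-tense form *kujpoo* is /o/, which is a vowel, so the negative suffix is -zu, giving *kujpoozu*.

kujpoozu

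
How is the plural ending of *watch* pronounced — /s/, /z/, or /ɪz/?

The stem *watch* ends in a sibilant (/s, z, ʃ, ʒ, tʃ, dʒ/).
The plural suffix surfaces as /ɪz/ after sibilants, /s/ after other voiceless consonants, and /z/ after other voiced sounds.
So the plural -s on *watch* is pronounced /ɪz/.

/ɪz/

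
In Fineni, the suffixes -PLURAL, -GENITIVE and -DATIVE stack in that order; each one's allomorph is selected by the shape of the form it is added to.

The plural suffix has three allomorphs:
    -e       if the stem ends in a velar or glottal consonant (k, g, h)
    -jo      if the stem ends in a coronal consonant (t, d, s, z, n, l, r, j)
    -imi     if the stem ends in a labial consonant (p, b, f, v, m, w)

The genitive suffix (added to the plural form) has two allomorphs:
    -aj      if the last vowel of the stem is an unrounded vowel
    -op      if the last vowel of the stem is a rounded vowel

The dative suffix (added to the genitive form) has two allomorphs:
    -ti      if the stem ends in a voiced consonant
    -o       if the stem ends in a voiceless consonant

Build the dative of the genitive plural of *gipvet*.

gipvetjoopo

*gipvet* — final consonant /t/ (coronal) → -jo → *gipvetjo*.
The plural form *gipvetjo*: last vowel = /o/, a rounded vowel → -op → *gipvetjoop*.
Since the final consonant of the genitive form *gipvetjoop* is /p/ (voiceless), it takes -o, giving *gipvetjoopo*.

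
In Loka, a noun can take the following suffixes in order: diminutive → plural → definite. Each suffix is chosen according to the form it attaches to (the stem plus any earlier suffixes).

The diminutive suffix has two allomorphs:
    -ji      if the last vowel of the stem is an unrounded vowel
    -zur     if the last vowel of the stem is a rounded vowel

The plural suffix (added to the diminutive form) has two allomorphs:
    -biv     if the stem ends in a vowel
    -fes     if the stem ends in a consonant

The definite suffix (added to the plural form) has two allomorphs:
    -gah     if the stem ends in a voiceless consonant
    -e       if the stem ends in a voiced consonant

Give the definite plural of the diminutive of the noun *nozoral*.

The last vowel of *nozoral* is /a/, which is an unrounded vowel, so the diminutive suffix is -ji, giving *nozoralji*.
Since the final sound of the diminutive form *nozoralji* is /i/ (a vowel), it takes -biv, giving *nozoraljibiv*.
Since the final consonant of the plural form *nozoraljibiv* is /v/ (voiced), it takes -e, giving *nozoraljibive*.

nozoraljibive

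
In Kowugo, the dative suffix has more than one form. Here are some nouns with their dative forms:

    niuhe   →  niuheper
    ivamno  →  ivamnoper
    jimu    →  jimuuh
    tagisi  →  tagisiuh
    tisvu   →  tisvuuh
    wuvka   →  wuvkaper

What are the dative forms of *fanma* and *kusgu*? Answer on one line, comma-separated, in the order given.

The pattern is height harmony: -uh when the last vowel of the stem is a high vowel (*jimu*, *tagisi*, *tisvu*); -per when the last vowel of the stem is a non-high vowel (*niuhe*, *ivamno*, *wuvka*).
The last vowel of *fanma* is /a/, which is a non-high vowel, so the suffix is -per, giving *fanmaper*.
*kusgu*: last vowel = /u/, a high vowel → -uh → *kusguuh*.

fanmaper, kusguuh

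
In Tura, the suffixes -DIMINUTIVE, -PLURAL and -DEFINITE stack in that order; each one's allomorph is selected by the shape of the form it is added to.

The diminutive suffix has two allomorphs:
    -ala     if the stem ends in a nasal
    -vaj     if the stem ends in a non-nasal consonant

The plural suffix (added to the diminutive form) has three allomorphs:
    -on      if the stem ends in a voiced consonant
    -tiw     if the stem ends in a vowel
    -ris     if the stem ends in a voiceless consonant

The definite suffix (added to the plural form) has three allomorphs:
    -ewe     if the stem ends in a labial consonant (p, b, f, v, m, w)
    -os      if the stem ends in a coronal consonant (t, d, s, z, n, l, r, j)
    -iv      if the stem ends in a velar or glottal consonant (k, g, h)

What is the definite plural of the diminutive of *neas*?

neasvajonos

Since the final consonant of *neas* is /s/ (non-nasal), it takes -vaj, giving *neasvaj*.
The diminutive form *neasvaj*: final sound = /j/, a voiced consonant → -on → *neasvajon*.
The final consonant of the plural form *neasvajon* is /n/, which is coronal, so the definite suffix is -os, giving *neasvajonos*.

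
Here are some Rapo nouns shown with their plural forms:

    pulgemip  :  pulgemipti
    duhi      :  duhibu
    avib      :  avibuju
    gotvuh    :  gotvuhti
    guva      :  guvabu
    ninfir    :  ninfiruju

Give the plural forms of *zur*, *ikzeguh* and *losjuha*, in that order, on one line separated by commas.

Looking at the final sound of each stem: -ti when the stem ends in a voiceless consonant (*pulgemip*, *gotvuh*); -uju when the stem ends in a voiced consonant (*avib*, *ninfir*); -bu when the stem ends in a vowel (*duhi*, *guva*).
Since the final sound of *zur* is /r/ (a voiced consonant), it takes -uju, giving *zuruju*.
*ikzeguh*: final sound = /h/, a voiceless consonant → -ti → *ikzeguhti*.
*losjuha* — final sound /a/ (a vowel) → -bu → *losjuhabu*.

zuruju, ikzeguhti, losjuhabu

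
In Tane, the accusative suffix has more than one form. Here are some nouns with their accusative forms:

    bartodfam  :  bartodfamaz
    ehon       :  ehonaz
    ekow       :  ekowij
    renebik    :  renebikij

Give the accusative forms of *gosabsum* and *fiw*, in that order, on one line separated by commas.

The suffix is conditioned by the final consonant: -az when the stem ends in a nasal (*bartodfam*, *ehon*); -ij when the stem ends in a non-nasal consonant (*ekow*, *renebik*).
*gosabsum*: final consonant = /m/, a nasal → -az → *gosabsumaz*.
*fiw*: final consonant = /w/, non-nasal → -ij → *fiwij*.

gosabsumaz, fiwij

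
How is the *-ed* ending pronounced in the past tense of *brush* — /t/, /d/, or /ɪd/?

/t/

The stem *brush* ends in a voiceless consonant other than /t/.
The -ed suffix is realized as /ɪd/ after /t, d/; as /t/ after other voiceless consonants; and as /d/ after other voiced sounds.
So -ed on *brush* is pronounced /t/.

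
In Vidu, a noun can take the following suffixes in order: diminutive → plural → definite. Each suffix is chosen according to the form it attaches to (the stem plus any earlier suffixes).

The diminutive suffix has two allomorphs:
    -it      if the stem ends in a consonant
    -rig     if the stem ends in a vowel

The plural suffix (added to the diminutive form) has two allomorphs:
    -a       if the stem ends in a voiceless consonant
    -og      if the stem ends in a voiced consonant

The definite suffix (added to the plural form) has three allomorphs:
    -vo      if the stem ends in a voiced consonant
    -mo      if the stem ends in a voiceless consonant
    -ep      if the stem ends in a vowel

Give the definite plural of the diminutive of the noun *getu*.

*getu* — final sound /u/ (a vowel) → -rig → *geturig*.
The diminutive form *geturig* — final consonant /g/ (voiced) → -og → *geturigog*.
The plural form *geturigog*: final sound = /g/, a voiced consonant → -vo → *geturigogvo*.

geturigogvo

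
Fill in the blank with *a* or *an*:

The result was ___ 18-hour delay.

an

The indefinite article is chosen by the initial *sound* of the following word, not its spelling.
The number *18* is spoken "eighteen", beginning with /ˌeɪˈtiːn/ — a vowel sound.
So the article is *an*: The result was an 18-hour delay.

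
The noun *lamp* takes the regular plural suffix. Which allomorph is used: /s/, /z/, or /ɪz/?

/s/

The stem *lamp* ends in a voiceless non-sibilant consonant.
The plural suffix surfaces as /ɪz/ after sibilants, /s/ after other voiceless consonants, and /z/ after other voiced sounds.
So the plural -s on *lamp* is pronounced /s/.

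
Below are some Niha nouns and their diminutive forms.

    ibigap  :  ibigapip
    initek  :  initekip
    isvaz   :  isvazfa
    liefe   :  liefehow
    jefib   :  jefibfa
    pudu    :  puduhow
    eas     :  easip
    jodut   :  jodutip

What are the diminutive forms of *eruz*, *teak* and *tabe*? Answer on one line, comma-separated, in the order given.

eruzfa, teakip, tabehow

Looking at the final sound of each stem: -ip when the stem ends in a voiceless consonant (*ibigap*, *initek*, *eas*, *jodut*); -fa when the stem ends in a voiced consonant (*isvaz*, *jefib*); -how when the stem ends in a vowel (*liefe*, *pudu*).
Since the final sound of *eruz* is /z/ (a voiced consonant), it takes -fa, giving *eruzfa*.
Since the final sound of *teak* is /k/ (a voiceless consonant), it takes -ip, giving *teakip*.
The final sound of *tabe* is /e/, which is a vowel, so the suffix is -how, giving *tabehow*.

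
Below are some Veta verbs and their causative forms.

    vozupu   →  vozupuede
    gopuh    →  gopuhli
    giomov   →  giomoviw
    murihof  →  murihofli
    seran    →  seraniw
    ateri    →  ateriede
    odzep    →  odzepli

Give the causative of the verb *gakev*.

gakeviw

The pattern is voicing of the final sound: -li when the stem ends in a voiceless consonant (*gopuh*, *murihof*, *odzep*); -iw when the stem ends in a voiced consonant (*giomov*, *seran*); -ede when the stem ends in a vowel (*vozupu*, *ateri*).
Since the final sound of *gakev* is /v/ (a voiced consonant), it takes -iw, giving *gakeviw*.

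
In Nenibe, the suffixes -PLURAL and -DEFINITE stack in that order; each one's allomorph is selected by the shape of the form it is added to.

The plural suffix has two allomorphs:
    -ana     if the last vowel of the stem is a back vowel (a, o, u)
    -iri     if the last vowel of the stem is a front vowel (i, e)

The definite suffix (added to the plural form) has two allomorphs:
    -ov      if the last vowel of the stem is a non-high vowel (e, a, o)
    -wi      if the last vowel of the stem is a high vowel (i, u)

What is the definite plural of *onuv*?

onuvanaov

*onuv* — last vowel /u/ (a back vowel) → -ana → *onuvana*.
Since the last vowel of the plural form *onuvana* is /a/ (a non-high vowel), it takes -ov, giving *onuvanaov*.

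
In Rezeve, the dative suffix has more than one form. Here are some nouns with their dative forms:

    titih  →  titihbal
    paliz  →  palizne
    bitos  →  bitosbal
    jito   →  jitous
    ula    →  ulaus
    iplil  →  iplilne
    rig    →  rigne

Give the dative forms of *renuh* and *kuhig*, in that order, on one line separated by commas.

renuhbal, kuhigne

Looking at the final sound of each stem: -bal when the stem ends in a voiceless consonant (*titih*, *bitos*); -ne when the stem ends in a voiced consonant (*paliz*, *iplil*, *rig*); -us when the stem ends in a vowel (*jito*, *ula*).
Since the final sound of *renuh* is /h/ (a voiceless consonant), it takes -bal, giving *renuhbal*.
The final sound of *kuhig* is /g/, which is a voiced consonant, so the suffix is -ne, giving *kuhigne*.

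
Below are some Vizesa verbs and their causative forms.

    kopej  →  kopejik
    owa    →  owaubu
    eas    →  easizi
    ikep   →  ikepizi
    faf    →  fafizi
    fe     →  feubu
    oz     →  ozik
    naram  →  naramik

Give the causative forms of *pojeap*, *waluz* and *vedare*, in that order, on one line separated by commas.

The pattern is voicing of the final sound: -izi when the stem ends in a voiceless consonant (*eas*, *ikep*, *faf*); -ik when the stem ends in a voiced consonant (*kopej*, *oz*, *naram*); -ubu when the stem ends in a vowel (*owa*, *fe*).
The final sound of *pojeap* is /p/, which is a voiceless consonant, so the suffix is -izi, giving *pojeapizi*.
*waluz* — final sound /z/ (a voiced consonant) → -ik → *waluzik*.
*vedare* — final sound /e/ (a vowel) → -ubu → *vedareubu*.

pojeapizi, waluzik, vedareubu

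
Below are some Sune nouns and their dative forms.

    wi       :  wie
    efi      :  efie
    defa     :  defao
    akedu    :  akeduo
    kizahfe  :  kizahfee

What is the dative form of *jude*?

judee

The suffix is conditioned by the last vowel: -e when the last vowel of the stem is a front vowel (*wi*, *efi*, *kizahfe*); -o when the last vowel of the stem is a back vowel (*defa*, *akedu*).
*jude*: last vowel = /e/, a front vowel → -e → *judee*.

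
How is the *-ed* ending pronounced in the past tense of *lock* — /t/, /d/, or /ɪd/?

The stem *lock* ends in a voiceless consonant other than /t/.
The -ed suffix is realized as /ɪd/ after /t, d/; as /t/ after other voiceless consonants; and as /d/ after other voiced sounds.
So -ed on *lock* is pronounced /t/.

/t/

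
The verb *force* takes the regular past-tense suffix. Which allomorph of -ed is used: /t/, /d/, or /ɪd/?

/t/

The stem *force* ends in a voiceless consonant other than /t/.
The -ed suffix is realized as /ɪd/ after /t, d/; as /t/ after other voiceless consonants; and as /d/ after other voiced sounds.
So -ed on *force* is pronounced /t/.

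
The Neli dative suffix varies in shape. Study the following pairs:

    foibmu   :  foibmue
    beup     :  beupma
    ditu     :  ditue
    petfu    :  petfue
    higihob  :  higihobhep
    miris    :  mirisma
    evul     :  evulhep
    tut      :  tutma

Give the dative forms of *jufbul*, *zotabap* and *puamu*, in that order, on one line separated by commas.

The alternation tracks the final sound of the stem — -ma when the stem ends in a voiceless consonant (*beup*, *miris*, *tut*); -hep when the stem ends in a voiced consonant (*higihob*, *evul*); -e when the stem ends in a vowel (*foibmu*, *ditu*, *petfu*).
Since the final sound of *jufbul* is /l/ (a voiced consonant), it takes -hep, giving *jufbulhep*.
*zotabap*: final sound = /p/, a voiceless consonant → -ma → *zotabapma*.
The final sound of *puamu* is /u/, which is a vowel, so the suffix is -e, giving *puamue*.

jufbulhep, zotabapma, puamue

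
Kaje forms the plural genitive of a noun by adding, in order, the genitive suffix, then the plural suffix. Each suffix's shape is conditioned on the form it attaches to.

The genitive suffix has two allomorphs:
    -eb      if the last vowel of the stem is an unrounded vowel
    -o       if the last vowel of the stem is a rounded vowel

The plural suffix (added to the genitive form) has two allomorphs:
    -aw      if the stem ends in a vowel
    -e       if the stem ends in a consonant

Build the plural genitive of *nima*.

*nima* — last vowel /a/ (an unrounded vowel) → -eb → *nimaeb*.
The genitive form *nimaeb* — final sound /b/ (a consonant) → -e → *nimaebe*.

nimaebe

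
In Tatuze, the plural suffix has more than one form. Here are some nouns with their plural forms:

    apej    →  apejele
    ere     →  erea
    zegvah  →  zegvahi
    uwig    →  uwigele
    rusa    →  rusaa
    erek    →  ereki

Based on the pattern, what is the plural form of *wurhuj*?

The alternation tracks the final sound of the stem — -i when the stem ends in a voiceless consonant (*zegvah*, *erek*); -ele when the stem ends in a voiced consonant (*apej*, *uwig*); -a when the stem ends in a vowel (*ere*, *rusa*).
The final sound of *wurhuj* is /j/, which is a voiced consonant, so the suffix is -ele, giving *wurhujele*.

wurhujele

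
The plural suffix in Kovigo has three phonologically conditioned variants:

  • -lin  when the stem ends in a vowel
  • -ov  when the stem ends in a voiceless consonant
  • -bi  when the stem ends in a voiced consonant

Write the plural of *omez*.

omezbi

*omez* — final sound /z/ (a voiced consonant) → -bi → *omezbi*.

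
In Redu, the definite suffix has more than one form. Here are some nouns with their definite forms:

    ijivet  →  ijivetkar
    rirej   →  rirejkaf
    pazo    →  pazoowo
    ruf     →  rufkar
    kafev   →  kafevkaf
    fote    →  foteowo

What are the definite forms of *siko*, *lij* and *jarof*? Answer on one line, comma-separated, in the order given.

sikoowo, lijkaf, jarofkar

The suffix is conditioned by the final sound: -kar when the stem ends in a voiceless consonant (*ijivet*, *ruf*); -kaf when the stem ends in a voiced consonant (*rirej*, *kafev*); -owo when the stem ends in a vowel (*pazo*, *fote*).
The final sound of *siko* is /o/, which is a vowel, so the suffix is -owo, giving *sikoowo*.
Since the final sound of *lij* is /j/ (a voiced consonant), it takes -kaf, giving *lijkaf*.
*jarof*: final sound = /f/, a voiceless consonant → -kar → *jarofkar*.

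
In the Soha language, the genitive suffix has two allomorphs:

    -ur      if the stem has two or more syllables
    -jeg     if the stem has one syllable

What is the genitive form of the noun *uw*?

*uw* has one syllable, so the suffix is -jeg, giving *uwjeg*.

uwjeg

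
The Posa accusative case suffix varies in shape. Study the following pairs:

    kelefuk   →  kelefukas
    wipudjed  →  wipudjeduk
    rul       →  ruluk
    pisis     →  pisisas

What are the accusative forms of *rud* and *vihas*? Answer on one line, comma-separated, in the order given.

ruduk, vihasas

The suffix is conditioned by the final consonant: -as when the stem ends in a voiceless consonant (*kelefuk*, *pisis*); -uk when the stem ends in a voiced consonant (*wipudjed*, *rul*).
*rud* — final consonant /d/ (voiced) → -uk → *ruduk*.
*vihas* — final consonant /s/ (voiceless) → -as → *vihasas*.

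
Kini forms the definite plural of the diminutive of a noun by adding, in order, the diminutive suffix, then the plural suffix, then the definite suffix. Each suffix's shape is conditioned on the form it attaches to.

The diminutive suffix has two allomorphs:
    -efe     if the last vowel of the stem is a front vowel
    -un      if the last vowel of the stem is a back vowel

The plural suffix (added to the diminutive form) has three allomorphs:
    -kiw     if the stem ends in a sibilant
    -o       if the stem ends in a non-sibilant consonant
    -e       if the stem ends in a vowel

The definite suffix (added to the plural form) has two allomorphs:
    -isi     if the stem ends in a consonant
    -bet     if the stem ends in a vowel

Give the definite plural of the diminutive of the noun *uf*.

The last vowel of *uf* is /u/, which is a back vowel, so the diminutive suffix is -un, giving *ufun*.
The diminutive form *ufun* — final sound /n/ (a non-sibilant consonant) → -o → *ufuno*.
Since the final sound of the plural form *ufuno* is /o/ (a vowel), it takes -bet, giving *ufunobet*.

ufunobet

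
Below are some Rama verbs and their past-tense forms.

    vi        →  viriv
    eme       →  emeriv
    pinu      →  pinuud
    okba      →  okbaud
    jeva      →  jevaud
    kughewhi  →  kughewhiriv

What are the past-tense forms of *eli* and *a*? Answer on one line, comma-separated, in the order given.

The suffix is conditioned by the last vowel: -riv when the last vowel of the stem is a front vowel (*vi*, *eme*, *kughewhi*); -ud when the last vowel of the stem is a back vowel (*pinu*, *okba*, *jeva*).
*eli* — last vowel /i/ (a front vowel) → -riv → *eliriv*.
The last vowel of *a* is /a/, which is a back vowel, so the suffix is -ud, giving *aud*.

eliriv, aud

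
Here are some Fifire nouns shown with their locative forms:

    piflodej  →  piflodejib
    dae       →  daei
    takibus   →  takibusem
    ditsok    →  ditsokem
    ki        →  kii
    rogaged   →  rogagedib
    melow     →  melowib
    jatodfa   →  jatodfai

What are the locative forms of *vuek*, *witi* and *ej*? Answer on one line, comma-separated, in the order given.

vuekem, witii, ejib

The alternation tracks the final sound of the stem — -em when the stem ends in a voiceless consonant (*takibus*, *ditsok*); -ib when the stem ends in a voiced consonant (*piflodej*, *rogaged*, *melow*); -i when the stem ends in a vowel (*dae*, *ki*, *jatodfa*).
The final sound of *vuek* is /k/, which is a voiceless consonant, so the suffix is -em, giving *vuekem*.
*witi* — final sound /i/ (a vowel) → -i → *witii*.
*ej*: final sound = /j/, a voiced consonant → -ib → *ejib*.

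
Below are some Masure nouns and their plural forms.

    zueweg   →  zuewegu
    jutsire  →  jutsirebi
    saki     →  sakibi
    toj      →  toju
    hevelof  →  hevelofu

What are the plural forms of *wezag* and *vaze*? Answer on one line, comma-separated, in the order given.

wezagu, vazebi

The alternation tracks the final sound of the stem — -u when the stem ends in a consonant (*zueweg*, *toj*, *hevelof*); -bi when the stem ends in a vowel (*jutsire*, *saki*).
*wezag*: final sound = /g/, a consonant → -u → *wezagu*.
The final sound of *vaze* is /e/, which is a vowel, so the suffix is -bi, giving *vazebi*.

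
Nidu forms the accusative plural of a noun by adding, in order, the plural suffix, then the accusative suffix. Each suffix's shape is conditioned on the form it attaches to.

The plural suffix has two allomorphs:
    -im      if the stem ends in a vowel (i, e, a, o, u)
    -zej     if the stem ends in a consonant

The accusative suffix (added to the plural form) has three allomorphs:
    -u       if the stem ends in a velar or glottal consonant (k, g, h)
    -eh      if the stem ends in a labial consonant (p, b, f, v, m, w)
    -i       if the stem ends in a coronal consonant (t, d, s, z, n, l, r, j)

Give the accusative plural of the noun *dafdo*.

The final sound of *dafdo* is /o/, which is a vowel, so the plural suffix is -im, giving *dafdoim*.
Since the final consonant of the plural form *dafdoim* is /m/ (labial), it takes -eh, giving *dafdoimeh*.

dafdoimeh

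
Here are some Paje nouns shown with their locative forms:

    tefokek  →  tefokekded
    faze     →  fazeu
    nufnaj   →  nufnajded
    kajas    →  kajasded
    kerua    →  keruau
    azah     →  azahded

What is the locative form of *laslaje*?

Looking at the final sound of each stem: -ded when the stem ends in a consonant (*tefokek*, *nufnaj*, *kajas*, *azah*); -u when the stem ends in a vowel (*faze*, *kerua*).
*laslaje*: final sound = /e/, a vowel → -u → *laslajeu*.

laslajeu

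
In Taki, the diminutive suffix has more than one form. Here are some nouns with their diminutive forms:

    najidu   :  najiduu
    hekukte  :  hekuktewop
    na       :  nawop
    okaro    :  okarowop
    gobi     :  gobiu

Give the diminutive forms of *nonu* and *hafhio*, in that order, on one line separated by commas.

The pattern is height harmony: -u when the last vowel of the stem is a high vowel (*najidu*, *gobi*); -wop when the last vowel of the stem is a non-high vowel (*hekukte*, *na*, *okaro*).
*nonu*: last vowel = /u/, a high vowel → -u → *nonuu*.
The last vowel of *hafhio* is /o/, which is a non-high vowel, so the suffix is -wop, giving *hafhiowop*.

nonuu, hafhiowop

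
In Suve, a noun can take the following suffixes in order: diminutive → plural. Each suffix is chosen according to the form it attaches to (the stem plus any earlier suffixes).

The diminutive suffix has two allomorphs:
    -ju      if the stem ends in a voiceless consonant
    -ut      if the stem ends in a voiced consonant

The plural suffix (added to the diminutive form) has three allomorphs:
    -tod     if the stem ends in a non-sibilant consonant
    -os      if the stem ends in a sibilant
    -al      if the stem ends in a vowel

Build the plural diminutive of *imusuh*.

The final consonant of *imusuh* is /h/, which is voiceless, so the diminutive suffix is -ju, giving *imusuhju*.
The diminutive form *imusuhju* — final sound /u/ (a vowel) → -al → *imusuhjual*.

imusuhjual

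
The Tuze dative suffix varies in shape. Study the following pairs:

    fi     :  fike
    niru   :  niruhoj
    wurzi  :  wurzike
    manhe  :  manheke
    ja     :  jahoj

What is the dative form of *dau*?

dauhoj

Looking at the last vowel of each stem: -ke when the last vowel of the stem is a front vowel (*fi*, *wurzi*, *manhe*); -hoj when the last vowel of the stem is a back vowel (*niru*, *ja*).
*dau* — last vowel /u/ (a back vowel) → -hoj → *dauhoj*.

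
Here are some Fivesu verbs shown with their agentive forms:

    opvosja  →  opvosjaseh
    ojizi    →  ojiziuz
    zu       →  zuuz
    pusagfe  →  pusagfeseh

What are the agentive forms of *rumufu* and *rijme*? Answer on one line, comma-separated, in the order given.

The alternation tracks the last vowel of the stem — -uz when the last vowel of the stem is a high vowel (*ojizi*, *zu*); -seh when the last vowel of the stem is a non-high vowel (*opvosja*, *pusagfe*).
The last vowel of *rumufu* is /u/, which is a high vowel, so the suffix is -uz, giving *rumufuuz*.
*rijme* — last vowel /e/ (a non-high vowel) → -seh → *rijmeseh*.

rumufuuz, rijmeseh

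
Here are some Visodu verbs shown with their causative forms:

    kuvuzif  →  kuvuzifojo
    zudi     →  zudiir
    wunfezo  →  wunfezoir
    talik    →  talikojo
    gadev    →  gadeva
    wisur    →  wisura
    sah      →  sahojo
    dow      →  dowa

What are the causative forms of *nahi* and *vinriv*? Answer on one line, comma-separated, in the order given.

The alternation tracks the final sound of the stem — -ojo when the stem ends in a voiceless consonant (*kuvuzif*, *talik*, *sah*); -a when the stem ends in a voiced consonant (*gadev*, *wisur*, *dow*); -ir when the stem ends in a vowel (*zudi*, *wunfezo*).
The final sound of *nahi* is /i/, which is a vowel, so the suffix is -ir, giving *nahiir*.
*vinriv*: final sound = /v/, a voiced consonant → -a → *vinriva*.

nahiir, vinriva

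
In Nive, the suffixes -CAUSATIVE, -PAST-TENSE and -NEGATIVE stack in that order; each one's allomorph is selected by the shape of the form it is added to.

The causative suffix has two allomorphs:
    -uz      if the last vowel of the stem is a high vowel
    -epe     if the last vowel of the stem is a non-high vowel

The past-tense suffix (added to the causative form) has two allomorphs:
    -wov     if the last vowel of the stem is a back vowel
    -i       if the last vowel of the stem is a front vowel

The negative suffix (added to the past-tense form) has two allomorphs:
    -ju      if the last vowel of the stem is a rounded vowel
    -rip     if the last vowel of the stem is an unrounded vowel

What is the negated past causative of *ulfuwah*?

*ulfuwah*: last vowel = /a/, a non-high vowel → -epe → *ulfuwahepe*.
The causative form *ulfuwahepe* — last vowel /e/ (a front vowel) → -i → *ulfuwahepei*.
The past-tense form *ulfuwahepei* — last vowel /i/ (an unrounded vowel) → -rip → *ulfuwahepeirip*.

ulfuwahepeirip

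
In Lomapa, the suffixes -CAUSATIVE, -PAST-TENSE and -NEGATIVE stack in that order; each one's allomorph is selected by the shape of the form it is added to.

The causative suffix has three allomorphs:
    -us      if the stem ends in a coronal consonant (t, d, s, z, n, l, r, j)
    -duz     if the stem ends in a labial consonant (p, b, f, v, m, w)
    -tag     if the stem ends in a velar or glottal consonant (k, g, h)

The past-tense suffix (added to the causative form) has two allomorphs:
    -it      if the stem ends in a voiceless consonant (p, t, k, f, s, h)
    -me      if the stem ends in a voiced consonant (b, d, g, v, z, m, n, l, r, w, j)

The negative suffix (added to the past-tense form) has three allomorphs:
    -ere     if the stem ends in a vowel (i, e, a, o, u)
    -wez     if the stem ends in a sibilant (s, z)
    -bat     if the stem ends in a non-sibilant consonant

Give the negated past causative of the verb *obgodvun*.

*obgodvun*: final consonant = /n/, coronal → -us → *obgodvunus*.
The final consonant of the causative form *obgodvunus* is /s/, which is voiceless, so the past-tense suffix is -it, giving *obgodvunusit*.
The past-tense form *obgodvunusit* — final sound /t/ (a non-sibilant consonant) → -bat → *obgodvunusitbat*.

obgodvunusitbat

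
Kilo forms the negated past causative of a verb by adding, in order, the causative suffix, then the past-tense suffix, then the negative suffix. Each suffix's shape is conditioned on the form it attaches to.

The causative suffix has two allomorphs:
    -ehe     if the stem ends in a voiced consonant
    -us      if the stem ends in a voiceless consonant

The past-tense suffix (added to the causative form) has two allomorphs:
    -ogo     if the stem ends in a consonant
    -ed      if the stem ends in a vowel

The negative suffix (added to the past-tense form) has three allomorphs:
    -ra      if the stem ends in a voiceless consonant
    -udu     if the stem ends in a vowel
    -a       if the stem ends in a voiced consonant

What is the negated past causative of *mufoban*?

mufobaneheeda

The final consonant of *mufoban* is /n/, which is voiced, so the causative suffix is -ehe, giving *mufobanehe*.
The final sound of the causative form *mufobanehe* is /e/, which is a vowel, so the past-tense suffix is -ed, giving *mufobaneheed*.
The final sound of the past-tense form *mufobaneheed* is /d/, which is a voiced consonant, so the negative suffix is -a, giving *mufobaneheeda*.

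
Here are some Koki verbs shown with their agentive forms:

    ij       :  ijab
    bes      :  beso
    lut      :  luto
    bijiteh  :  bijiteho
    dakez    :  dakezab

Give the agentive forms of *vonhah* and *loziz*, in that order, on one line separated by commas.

vonhaho, lozizab

The suffix is conditioned by the final consonant: -o when the stem ends in a voiceless consonant (*bes*, *lut*, *bijiteh*); -ab when the stem ends in a voiced consonant (*ij*, *dakez*).
*vonhah* — final consonant /h/ (voiceless) → -o → *vonhaho*.
The final consonant of *loziz* is /z/, which is voiced, so the suffix is -ab, giving *lozizab*.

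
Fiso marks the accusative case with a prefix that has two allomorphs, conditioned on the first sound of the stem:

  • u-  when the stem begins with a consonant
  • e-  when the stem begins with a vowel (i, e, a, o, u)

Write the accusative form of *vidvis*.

uvidvis

The first sound of *vidvis* is /v/, which is a consonant, so the prefix is u-, giving *uvidvis*.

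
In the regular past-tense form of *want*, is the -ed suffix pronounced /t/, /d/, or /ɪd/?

/ɪd/

The stem *want* ends in /t/ or /d/.
The -ed suffix is realized as /ɪd/ after /t, d/; as /t/ after other voiceless consonants; and as /d/ after other voiced sounds.
So -ed on *want* is pronounced /ɪd/.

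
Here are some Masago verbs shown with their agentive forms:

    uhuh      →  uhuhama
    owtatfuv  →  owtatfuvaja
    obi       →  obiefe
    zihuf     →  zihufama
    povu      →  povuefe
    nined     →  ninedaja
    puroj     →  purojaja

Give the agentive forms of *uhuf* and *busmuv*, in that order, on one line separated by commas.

Looking at the final sound of each stem: -ama when the stem ends in a voiceless consonant (*uhuh*, *zihuf*); -aja when the stem ends in a voiced consonant (*owtatfuv*, *nined*, *puroj*); -efe when the stem ends in a vowel (*obi*, *povu*).
*uhuf*: final sound = /f/, a voiceless consonant → -ama → *uhufama*.
*busmuv*: final sound = /v/, a voiced consonant → -aja → *busmuvaja*.

uhufama, busmuvaja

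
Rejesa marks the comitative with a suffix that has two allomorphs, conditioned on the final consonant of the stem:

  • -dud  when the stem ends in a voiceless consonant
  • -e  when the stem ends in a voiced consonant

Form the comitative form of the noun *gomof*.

Since the final consonant of *gomof* is /f/ (voiceless), it takes -dud, giving *gomofdud*.

gomofdud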